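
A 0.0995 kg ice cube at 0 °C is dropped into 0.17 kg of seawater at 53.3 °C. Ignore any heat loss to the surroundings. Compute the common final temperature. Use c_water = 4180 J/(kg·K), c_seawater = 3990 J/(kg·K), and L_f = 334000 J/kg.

Let T be the final temperature. ΣQ_i = 0:
latent heat to melt: 0.0995·334000 = 33233
  warm the meltwater: 415.91 T
  seawater: 678.3(T − 53.3)
1094.2 T = 36153 − 33233 = 2920.4
T ≈ 2.67 °C (positive, so assuming full melt was valid).

T_f ≈ 2.7 °C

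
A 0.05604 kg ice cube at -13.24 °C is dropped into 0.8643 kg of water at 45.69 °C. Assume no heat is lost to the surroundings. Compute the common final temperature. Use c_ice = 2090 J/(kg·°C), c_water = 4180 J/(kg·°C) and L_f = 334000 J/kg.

Let T be the final temperature. ΣQ_i = 0:
ice -13.24→0 °C: 0.05604·2090·13.24 = 1550.7; melt ice: 0.05604·334000 = 18717; meltwater 0→T: 0.05604·4180·T = 234.25 T; water cools: 0.8643·4180·(T − 45.69) = 3612.8(T − 45.69)
3847 T = 165068 − 20268 = 144800
T ≈ 37.64 °C. Since T > 0 °C, the all-ice-melts assumption holds.

T_f ≈ 37.6 °C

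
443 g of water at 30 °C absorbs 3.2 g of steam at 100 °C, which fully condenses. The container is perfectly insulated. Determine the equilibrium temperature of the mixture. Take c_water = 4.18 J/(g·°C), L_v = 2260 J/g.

Energy balance with sensible and latent terms:
condense steam: −3.2·2260 = −7232
  condensate cools 100→T: 3.2·4.18·(T − 100) = 13.38(T − 100)
  water warms: 443·4.18·(T − 30) = 1851.7(T − 30)
1865.1 T = 7232 + 1337.6 + 55552 = 64122
T ≈ 34.38 °C (< 100 °C, so full condensation is consistent).

T_f ≈ 34.4 °C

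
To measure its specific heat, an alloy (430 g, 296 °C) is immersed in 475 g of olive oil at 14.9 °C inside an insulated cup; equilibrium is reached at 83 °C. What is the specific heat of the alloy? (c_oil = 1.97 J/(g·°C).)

m_s c (T_s − T_f) = m_oil c_oil (T_f − T_0):
430·c·(296 − 83) = 475·1.97·(83 − 14.9)
91590 c = 63725  ⇒  c ≈ 0.6958 J/(g·°C)

c ≈ 0.696 J/(g·°C)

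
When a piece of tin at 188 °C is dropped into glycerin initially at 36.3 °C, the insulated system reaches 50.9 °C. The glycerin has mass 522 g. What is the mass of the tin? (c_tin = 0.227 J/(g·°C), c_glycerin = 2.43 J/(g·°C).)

Heat lost by the tin = heat gained by the glycerin:
m·0.227·(188 − 50.9) = 522·2.43·(50.9 − 36.3)
31.12 m = 18520  ⇒  m ≈ 595.1 g

m ≈ 595 g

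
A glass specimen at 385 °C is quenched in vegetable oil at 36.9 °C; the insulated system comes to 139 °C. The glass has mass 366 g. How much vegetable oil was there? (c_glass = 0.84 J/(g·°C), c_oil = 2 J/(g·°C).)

m ≈ 370 g

Conservation of energy gives ΣQ = 0:
366·0.84·(139 − 385) + m·2·(139 − 36.9) = 0
204.2 m = 75630
m = 75630/204.2 ≈ 370.4 g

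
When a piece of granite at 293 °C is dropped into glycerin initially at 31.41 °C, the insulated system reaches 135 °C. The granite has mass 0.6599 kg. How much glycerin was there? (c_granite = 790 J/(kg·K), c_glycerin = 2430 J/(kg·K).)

|Q_granite| = |Q_glycerin|:
0.6599×790×(293 − 135) = m×2430×(135 − 31.41)
251724 m = 82369  ⇒  m ≈ 0.3272 kg

m ≈ 0.327 kg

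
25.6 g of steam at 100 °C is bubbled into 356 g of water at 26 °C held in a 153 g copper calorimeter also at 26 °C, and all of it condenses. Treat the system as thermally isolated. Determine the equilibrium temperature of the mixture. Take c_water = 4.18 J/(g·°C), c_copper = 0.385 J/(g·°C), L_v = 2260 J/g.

T_f ≈ 65.8 °C

Taking heat into each body as positive, Σ m c ΔT = 0:
steam→water at 100 °C releases m L_v = 25.6×2260 = 57856; condensed water 100 °C→T: 107.01(T − 100); water warms: 356×4.18×(T − 26) = 1488.1(T − 26); copper cup: 153×0.385×(T − 26) = 58.91(T − 26)
1654 T = 57856 + 10701 + 40222 = 108778
T ≈ 65.77 °C (< 100 °C, so full condensation is consistent).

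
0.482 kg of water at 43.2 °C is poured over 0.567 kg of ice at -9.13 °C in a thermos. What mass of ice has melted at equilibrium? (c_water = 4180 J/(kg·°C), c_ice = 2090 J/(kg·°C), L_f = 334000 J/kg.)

Water can give up m c ΔT = 0.482·4180·43.2 = 87038 J before reaching 0 °C.
Of that, 0.567·2090·9.13 = 10819 J goes to bring the ice to 0 °C, leaving 76218 J.
Fully melting the ice requires m_ice L_f = 0.567·334000 = 189378 J.
76218 J < 189378 J, so only part of the ice melts and the system sits at 0 °C.
m_melt = 76218 / L_f = 0.2282 kg.

m_melted ≈ 0.228 kg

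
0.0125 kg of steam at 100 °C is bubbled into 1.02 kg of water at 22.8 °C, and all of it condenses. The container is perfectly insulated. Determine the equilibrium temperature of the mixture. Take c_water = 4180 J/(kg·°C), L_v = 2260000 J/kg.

T_f ≈ 30.3 °C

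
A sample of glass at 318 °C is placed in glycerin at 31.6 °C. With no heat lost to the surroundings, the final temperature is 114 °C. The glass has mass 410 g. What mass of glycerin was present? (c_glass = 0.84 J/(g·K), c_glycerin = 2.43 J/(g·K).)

|Q_glass| = |Q_glycerin|:
410×0.84×(318 − 114) = m×2.43×(114 − 31.6)
200.23 m = 70258  ⇒  m ≈ 350.9 g

m ≈ 351 g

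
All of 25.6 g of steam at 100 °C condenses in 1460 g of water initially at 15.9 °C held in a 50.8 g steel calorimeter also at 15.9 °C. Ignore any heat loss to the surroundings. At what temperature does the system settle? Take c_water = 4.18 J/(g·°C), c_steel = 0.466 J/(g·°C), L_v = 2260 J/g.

T_f ≈ 26.6 °C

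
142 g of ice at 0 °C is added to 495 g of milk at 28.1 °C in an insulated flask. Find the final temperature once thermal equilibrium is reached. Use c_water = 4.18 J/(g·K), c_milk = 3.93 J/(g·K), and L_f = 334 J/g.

Conservation of energy gives ΣQ = 0:
melt ice: 142·334 = 47428
  meltwater 0→T: 142·4.18·T = 593.56 T
  milk: 1945.4(T − 28.1)
2538.9 T = 54664 − 47428 = 7236.3
T ≈ 2.85 °C (positive, so assuming full melt was valid).

T_f ≈ 2.9 °C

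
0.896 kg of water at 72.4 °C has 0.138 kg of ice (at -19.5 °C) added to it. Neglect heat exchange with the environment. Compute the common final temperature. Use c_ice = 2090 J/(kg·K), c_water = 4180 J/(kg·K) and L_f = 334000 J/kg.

Setting the total heat transfer to zero:
ice -19.5→0 °C: 0.138×2090×19.5 = 5624.2; fusion: m_ice L_f = 0.138×334000 = 46092; meltwater 0→T: 0.138×4180×T = 576.84 T; water cools: 0.896×4180×(T − 72.4) = 3745.3(T − 72.4)
4322.1 T = 271158 − 51716 = 219442
T ≈ 50.77 °C (positive, so assuming full melt was valid).

T_f ≈ 50.8 °C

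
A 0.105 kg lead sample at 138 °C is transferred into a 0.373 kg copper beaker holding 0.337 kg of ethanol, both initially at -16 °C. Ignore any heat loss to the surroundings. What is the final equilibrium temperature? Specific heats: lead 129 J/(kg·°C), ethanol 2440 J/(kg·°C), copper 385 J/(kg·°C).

T_f ≈ -13.9 °C

T_f is the heat-capacity-weighted average of the initial temperatures:
T_f = (13.54*138 + 822.28*(-16) + 143.6*(-16)) / (13.54 + 822.28 + 143.6)
    = -13585 / 979.43 ≈ -13.87 °C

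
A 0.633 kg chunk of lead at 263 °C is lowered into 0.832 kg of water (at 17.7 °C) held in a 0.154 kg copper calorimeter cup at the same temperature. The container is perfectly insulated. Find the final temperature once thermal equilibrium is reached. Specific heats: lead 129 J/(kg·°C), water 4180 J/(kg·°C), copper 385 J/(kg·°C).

With ΣQ=0 the equilibrium temperature is the m·c-weighted mean:
T_f = (81.66·263 + 3477.8·17.7 + 59.29·17.7) / (81.66 + 3477.8 + 59.29)
    = 84082 / 3618.7 ≈ 23.24 °C

T_f ≈ 23.2 °C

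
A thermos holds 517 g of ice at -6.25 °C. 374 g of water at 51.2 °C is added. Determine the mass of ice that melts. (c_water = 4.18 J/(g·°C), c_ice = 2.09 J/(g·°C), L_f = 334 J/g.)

Heat available from the water dropping to 0 °C: 374×4.18×51.2 = 80042 J.
Warming the ice to 0 °C takes 517×2.09×6.25 = 6753.3 J, leaving 73289 J for melting.
Fully melting the ice requires m_ice L_f = 517×334 = 172678 J.
Since 73289 < 172678 J, not all the ice melts; equilibrium is at 0 °C.
m_melt = 73289 / L_f = 219.4 g.

m_melted ≈ 219 g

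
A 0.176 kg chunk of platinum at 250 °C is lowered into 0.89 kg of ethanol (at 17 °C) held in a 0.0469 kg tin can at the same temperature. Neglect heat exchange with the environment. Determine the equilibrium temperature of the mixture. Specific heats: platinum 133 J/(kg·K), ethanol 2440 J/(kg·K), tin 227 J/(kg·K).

T_f ≈ 19.5 °C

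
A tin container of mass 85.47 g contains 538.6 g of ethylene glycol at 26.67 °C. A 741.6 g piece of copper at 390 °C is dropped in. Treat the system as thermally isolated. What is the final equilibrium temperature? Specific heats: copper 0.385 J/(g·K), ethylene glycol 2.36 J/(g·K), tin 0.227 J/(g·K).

T_f ≈ 92.5 °C

Conservation of energy gives ΣQ = 0:
741.6·0.385·(T − 390) + 538.6·2.36·(T − 26.67) + 85.47·0.227·(T − 26.67) = 0
285.52(T − 390) + 1271.1(T − 26.67) + 19.4(T − 26.67) = 0
(285.52 + 1271.1 + 19.4) T = 285.52·390 + 1271.1·26.67 + 19.4·26.67
T ≈ 92.49 °C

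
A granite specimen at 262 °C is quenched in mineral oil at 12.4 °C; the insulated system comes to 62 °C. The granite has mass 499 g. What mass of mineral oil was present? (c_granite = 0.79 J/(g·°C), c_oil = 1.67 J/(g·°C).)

Heat lost by the granite = heat gained by the oil:
499×0.79×(262 − 62) = m×1.67×(62 − 12.4)
82.83 m = 78842  ⇒  m ≈ 951.8 g

m ≈ 952 g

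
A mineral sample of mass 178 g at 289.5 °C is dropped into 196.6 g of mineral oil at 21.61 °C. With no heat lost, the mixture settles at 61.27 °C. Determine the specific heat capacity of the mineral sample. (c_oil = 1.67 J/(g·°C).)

Net heat exchanged in the isolated system is zero:
178·c·(61.27 − 289.5) + 196.6·1.67·(61.27 − 21.61) = 0
-40625 c = -13021
c = -13021/-40625 ≈ 0.3205 J/(g·°C)

c ≈ 0.321 J/(g·°C)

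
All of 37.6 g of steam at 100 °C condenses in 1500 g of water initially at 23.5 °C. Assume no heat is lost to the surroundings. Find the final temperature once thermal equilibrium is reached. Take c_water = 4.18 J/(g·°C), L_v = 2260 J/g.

T_f ≈ 38.6 °C

Conservation of energy gives ΣQ = 0:
condense steam: −37.6·2260 = −84976
  condensed water 100 °C→T: 157.17(T − 100)
  original water: 6270(T − 23.5)
6427.2 T = 84976 + 15717 + 147345 = 248038
T ≈ 38.59 °C (< 100 °C, so full condensation is consistent).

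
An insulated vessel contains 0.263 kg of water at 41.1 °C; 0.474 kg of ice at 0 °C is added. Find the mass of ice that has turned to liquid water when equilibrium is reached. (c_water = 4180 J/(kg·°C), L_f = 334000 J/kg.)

m_melted ≈ 0.135 kg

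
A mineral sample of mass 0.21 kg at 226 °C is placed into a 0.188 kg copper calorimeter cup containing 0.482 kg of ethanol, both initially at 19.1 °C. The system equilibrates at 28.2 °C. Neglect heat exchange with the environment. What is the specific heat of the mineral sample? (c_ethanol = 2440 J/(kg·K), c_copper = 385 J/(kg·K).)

c ≈ 274 J/(kg·K)

Energy conservation, ΣQ = 0:
0.21×c×(28.2 − 226) + 0.482×2440×(28.2 − 19.1) + 0.188×385×(28.2 − 19.1) = 0
-41.54 c = -11361
c = -11361/-41.54 ≈ 273.5 J/(kg·K)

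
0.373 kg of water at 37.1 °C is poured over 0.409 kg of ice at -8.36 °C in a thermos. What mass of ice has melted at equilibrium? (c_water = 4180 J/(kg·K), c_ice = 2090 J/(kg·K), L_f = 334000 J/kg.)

m_melted ≈ 0.152 kg

Heat available from the water dropping to 0 °C: 0.373·4180·37.1 = 57844 J.
Of that, 0.409·2090·8.36 = 7146.2 J goes to bring the ice to 0 °C, leaving 50698 J.
Melting all 0.409 kg of ice would need 0.409·334000 = 136606 J.
Since 50698 < 136606 J, not all the ice melts; equilibrium is at 0 °C.
m_melt = 50698 / L_f = 0.1518 kg.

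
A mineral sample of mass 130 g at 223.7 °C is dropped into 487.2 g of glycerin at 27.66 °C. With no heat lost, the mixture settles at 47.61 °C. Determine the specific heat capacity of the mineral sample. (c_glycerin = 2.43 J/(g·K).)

c ≈ 1.03 J/(g·K)

m_s c (T_s − T_f) = m_glycerin c_glycerin (T_f − T_0):
130·c·(223.7 − 47.61) = 487.2·2.43·(47.61 − 27.66)
22892 c = 23619  ⇒  c ≈ 1.032 J/(g·K)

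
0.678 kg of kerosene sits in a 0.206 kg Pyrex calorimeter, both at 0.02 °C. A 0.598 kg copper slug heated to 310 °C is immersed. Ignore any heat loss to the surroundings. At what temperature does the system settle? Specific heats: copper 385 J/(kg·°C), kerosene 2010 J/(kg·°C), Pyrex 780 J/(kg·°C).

T_f ≈ 40.7 °C

Energy conservation, ΣQ = 0:
0.598×385×(T − 310) + 0.678×2010×(T − 0.02) + 0.206×780×(T − 0.02) = 0
1753.7 T = 71402
T = 71402/1753.7 ≈ 40.72 °C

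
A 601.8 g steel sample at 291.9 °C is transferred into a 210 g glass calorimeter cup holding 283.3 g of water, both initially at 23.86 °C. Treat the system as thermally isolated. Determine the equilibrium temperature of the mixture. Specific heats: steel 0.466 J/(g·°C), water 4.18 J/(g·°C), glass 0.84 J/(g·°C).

T_f ≈ 69.7 °C

Net heat exchanged in the isolated system is zero:
601.8×0.466×(T − 291.9) + 283.3×4.18×(T − 23.86) + 210×0.84×(T − 23.86) = 0
1641 T = 114324
T = 114324/1641 ≈ 69.67 °C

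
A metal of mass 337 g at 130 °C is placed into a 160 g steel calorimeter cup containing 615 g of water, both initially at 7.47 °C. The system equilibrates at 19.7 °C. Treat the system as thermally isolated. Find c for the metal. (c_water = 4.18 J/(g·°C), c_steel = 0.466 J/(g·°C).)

c ≈ 0.87 J/(g·°C)

Net heat exchanged in the isolated system is zero:
337·c·(19.7 − 130) + 615·4.18·(19.7 − 7.47) + 160·0.466·(19.7 − 7.47) = 0
-37171 c = -32352
c = -32352/-37171 ≈ 0.8703 J/(g·°C)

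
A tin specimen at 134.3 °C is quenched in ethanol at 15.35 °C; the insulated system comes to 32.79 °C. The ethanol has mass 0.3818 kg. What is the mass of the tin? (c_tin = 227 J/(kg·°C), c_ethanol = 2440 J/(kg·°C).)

|Q_tin| = |Q_ethanol|:
m×227×(134.3 − 32.79) = 0.3818×2440×(32.79 − 15.35)
23043 m = 16247  ⇒  m ≈ 0.7051 kg

m ≈ 0.705 kg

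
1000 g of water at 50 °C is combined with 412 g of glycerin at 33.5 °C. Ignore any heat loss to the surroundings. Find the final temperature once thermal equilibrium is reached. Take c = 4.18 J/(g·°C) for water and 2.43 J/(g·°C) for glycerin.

T_f ≈ 46.8 °C

T_f = Σ m_i c_i T_i / Σ m_i c_i:
T_f = (4180×50 + 1001.2×33.5) / (4180 + 1001.2)
    = 242539 / 5181.2 ≈ 46.81 °C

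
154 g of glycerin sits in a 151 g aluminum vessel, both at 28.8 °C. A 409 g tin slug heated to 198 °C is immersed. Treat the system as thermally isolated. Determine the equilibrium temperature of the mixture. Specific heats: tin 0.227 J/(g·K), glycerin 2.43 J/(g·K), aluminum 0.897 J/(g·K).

T_f ≈ 54.9 °C

T_f is the heat-capacity-weighted average of the initial temperatures:
T_f = (92.84·198 + 374.22·28.8 + 135.45·28.8) / (92.84 + 374.22 + 135.45)
    = 33061 / 602.51 ≈ 54.87 °C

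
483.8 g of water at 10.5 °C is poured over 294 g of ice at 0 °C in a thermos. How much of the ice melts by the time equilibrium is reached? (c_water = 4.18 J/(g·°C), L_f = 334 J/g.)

m_melted ≈ 63.6 g

Heat available from the water dropping to 0 °C: 483.8×4.18×10.5 = 21234 J.
Melting all 294 g of ice would need 294×334 = 98196 J.
Since 21234 < 98196 J, not all the ice melts; equilibrium is at 0 °C.
Mass melted = 21234/334 ≈ 63.57 g.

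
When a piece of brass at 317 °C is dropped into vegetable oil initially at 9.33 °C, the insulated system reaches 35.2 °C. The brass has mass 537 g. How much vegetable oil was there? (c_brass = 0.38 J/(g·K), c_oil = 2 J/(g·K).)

m ≈ 1110 g

Taking heat into each body as positive, Σ m c ΔT = 0:
537·0.38·(35.2 − 317) + m·2·(35.2 − 9.33) = 0
51.74 m = 57504
m = 57504/51.74 ≈ 1111 g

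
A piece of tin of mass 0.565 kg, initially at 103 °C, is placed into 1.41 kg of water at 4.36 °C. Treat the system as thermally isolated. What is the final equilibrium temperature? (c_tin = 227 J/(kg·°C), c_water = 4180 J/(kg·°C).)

Let T be the final temperature. ΣQ_i = 0:
0.565*227*(T − 103) + 1.41*4180*(T − 4.36) = 0
(128.25 + 5893.8) T = 128.25*103 + 5893.8*4.36
T = 38907/6022.1 ≈ 6.46 °C

T_f ≈ 6.5 °C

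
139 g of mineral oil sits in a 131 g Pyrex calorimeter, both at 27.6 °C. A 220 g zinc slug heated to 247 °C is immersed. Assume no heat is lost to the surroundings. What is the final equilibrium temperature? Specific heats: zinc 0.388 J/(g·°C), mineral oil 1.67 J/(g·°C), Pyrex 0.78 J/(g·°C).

Let T be the final temperature. ΣQ_i = 0:
220·0.388·(T − 247) + 139·1.67·(T − 27.6) + 131·0.78·(T − 27.6) = 0
(85.36 + 232.13 + 102.18) T = 85.36·247 + 232.13·27.6 + 102.18·27.6
T = 30311/419.67 ≈ 72.23 °C

T_f ≈ 72.2 °C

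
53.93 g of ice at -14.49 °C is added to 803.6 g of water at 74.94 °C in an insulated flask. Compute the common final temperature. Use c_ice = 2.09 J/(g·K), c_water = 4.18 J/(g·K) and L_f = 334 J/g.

Conservation of energy gives ΣQ = 0:
warm ice to 0 °C: 53.93·2.09·(0 − (-14.49)) = 1633.2; latent heat to melt: 53.93·334 = 18013; warm the meltwater: 225.43 T; water cools: 803.6·4.18·(T − 74.94) = 3359(T − 74.94)
3584.5 T = 251727 − 19646 = 232081
T ≈ 64.75 °C — above 0 °C, consistent with complete melting.

T_f ≈ 64.7 °C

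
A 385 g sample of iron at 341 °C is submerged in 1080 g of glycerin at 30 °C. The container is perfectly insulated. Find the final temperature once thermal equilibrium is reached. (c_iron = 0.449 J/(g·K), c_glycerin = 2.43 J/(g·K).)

Energy conservation, ΣQ = 0:
385·0.449·(T − 341) + 1080·2.43·(T − 30) = 0
172.87(T − 341) + 2624.4(T − 30) = 0
2797.3 T = 137679
T = 137679/2797.3 ≈ 49.22 °C

T_f ≈ 49.2 °C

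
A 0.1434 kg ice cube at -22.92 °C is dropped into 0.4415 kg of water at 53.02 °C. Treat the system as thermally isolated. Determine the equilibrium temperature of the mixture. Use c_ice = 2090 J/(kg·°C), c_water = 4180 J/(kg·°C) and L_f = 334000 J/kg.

Taking heat into each body as positive, Σ m c ΔT = 0:
ice -22.92→0 °C: 0.1434×2090×22.92 = 6869.3
  latent heat to melt: 0.1434×334000 = 47896
  warm the meltwater: 599.41 T
  water: 1845.5(T − 53.02)
2444.9 T = 97847 − 54765 = 43082
T ≈ 17.62 °C. Since T > 0 °C, the all-ice-melts assumption holds.

T_f ≈ 17.6 °C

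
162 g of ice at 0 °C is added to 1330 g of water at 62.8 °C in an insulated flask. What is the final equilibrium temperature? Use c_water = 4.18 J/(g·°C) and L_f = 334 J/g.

Net heat exchanged in the isolated system is zero:
latent heat to melt: 162·334 = 54108
  meltwater 0→T: 162·4.18·T = 677.16 T
  water cools: 1330·4.18·(T − 62.8) = 5559.4(T − 62.8)
6236.6 T = 349130 − 54108 = 295022
T ≈ 47.31 °C. Since T > 0 °C, the all-ice-melts assumption holds.

T_f ≈ 47.3 °C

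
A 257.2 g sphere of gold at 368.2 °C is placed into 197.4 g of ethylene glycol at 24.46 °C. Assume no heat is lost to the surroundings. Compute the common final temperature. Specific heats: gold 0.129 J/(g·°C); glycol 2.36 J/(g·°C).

T_f ≈ 47.3 °C

Heat lost by the gold equals heat gained by the glycol:
257.2×0.129×(368.2 − T) = 197.4×2.36×(T − 24.46)
33.18(368.2 − T) = 465.86(T − 24.46)
499.04 T = 23611  ⇒  T ≈ 47.31 °C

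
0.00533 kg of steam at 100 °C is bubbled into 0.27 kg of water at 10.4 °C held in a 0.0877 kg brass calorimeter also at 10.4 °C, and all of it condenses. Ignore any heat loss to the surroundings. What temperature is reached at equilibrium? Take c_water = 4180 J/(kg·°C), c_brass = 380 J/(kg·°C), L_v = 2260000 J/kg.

T_f ≈ 22.3 °C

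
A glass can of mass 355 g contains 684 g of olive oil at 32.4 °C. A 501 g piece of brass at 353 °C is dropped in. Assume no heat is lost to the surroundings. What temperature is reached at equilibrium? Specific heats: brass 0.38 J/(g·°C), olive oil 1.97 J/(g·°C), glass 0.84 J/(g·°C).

Taking heat into each body as positive, Σ m c ΔT = 0:
501*0.38*(T − 353) + 684*1.97*(T − 32.4) + 355*0.84*(T − 32.4) = 0
190.38(T − 353) + 1347.5(T − 32.4) + 298.2(T − 32.4) = 0
(190.38 + 1347.5 + 298.2) T = 190.38*353 + 1347.5*32.4 + 298.2*32.4
T ≈ 65.64 °C

T_f ≈ 65.6 °C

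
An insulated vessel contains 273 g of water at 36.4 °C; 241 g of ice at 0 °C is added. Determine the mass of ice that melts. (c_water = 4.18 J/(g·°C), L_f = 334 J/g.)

m_melted ≈ 124 g

Cooling the water to 0 °C releases 273·4.18·36.4 = 41537 J.
To melt every bit of ice: 241·334 = 80494 J.
Since 41537 < 80494 J, not all the ice melts; equilibrium is at 0 °C.
m_melted·334 = 41537  ⇒  m_melted ≈ 124.4 g.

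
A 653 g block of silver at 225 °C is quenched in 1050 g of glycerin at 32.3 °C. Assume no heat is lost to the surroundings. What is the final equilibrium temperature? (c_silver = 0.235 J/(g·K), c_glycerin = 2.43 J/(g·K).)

Conservation of energy gives ΣQ = 0:
653·0.235·(T − 225) + 1050·2.43·(T − 32.3) = 0
153.45(T − 225) + 2551.5(T − 32.3) = 0
(153.45 + 2551.5) T = 153.45·225 + 2551.5·32.3
T ≈ 43.23 °C

T_f ≈ 43.2 °C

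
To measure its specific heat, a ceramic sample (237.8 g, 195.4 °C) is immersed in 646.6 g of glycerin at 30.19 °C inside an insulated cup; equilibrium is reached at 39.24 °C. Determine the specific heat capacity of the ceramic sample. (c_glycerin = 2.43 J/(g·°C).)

Heat gained plus heat lost sum to zero:
237.8×c×(39.24 − 195.4) + 646.6×2.43×(39.24 − 30.19) = 0
-37135 c = -14220
c = -14220/-37135 ≈ 0.3829 J/(g·°C)

c ≈ 0.383 J/(g·°C)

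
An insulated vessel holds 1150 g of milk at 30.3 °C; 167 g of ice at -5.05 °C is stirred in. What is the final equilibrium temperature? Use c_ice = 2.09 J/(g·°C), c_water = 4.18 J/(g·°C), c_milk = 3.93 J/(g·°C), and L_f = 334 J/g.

Let T be the final temperature. ΣQ_i = 0:
warm ice to 0 °C: 167·2.09·(0 − (-5.05)) = 1762.6
  melt ice: 167·334 = 55778
  warm the meltwater: 698.06 T
  milk: 4519.5(T − 30.3)
5217.6 T = 136941 − 57541 = 79400
T ≈ 15.22 °C (positive, so assuming full melt was valid).

T_f ≈ 15.2 °C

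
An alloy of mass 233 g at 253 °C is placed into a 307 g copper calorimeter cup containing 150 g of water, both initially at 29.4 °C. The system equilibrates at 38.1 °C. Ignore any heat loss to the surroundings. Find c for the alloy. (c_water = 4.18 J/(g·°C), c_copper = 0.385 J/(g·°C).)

c ≈ 0.129 J/(g·°C)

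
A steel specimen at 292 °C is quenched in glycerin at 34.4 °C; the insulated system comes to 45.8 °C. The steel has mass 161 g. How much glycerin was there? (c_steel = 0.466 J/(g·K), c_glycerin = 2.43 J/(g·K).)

m ≈ 667 g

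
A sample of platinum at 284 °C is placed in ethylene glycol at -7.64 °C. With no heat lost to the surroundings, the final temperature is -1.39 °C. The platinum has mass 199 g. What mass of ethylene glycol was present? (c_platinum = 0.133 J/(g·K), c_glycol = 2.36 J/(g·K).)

m ≈ 512 g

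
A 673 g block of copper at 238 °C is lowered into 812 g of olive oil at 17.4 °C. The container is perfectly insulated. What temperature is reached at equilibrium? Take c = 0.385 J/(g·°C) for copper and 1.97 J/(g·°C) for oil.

Let T be the final temperature. ΣQ_i = 0:
673·0.385·(T − 238) + 812·1.97·(T − 17.4) = 0
1858.7 T = 89501
T = 89501 / 1858.7 = 48.2 °C

T_f ≈ 48.2 °C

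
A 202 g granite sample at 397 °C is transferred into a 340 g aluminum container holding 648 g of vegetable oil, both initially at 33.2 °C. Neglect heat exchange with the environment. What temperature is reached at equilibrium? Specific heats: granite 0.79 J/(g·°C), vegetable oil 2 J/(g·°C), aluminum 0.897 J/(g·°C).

Net heat exchanged in the isolated system is zero:
202*0.79*(T − 397) + 648*2*(T − 33.2) + 340*0.897*(T − 33.2) = 0
159.58(T − 397) + 1296(T − 33.2) + 304.98(T − 33.2) = 0
1760.6 T = 116506
T = 116506/1760.6 ≈ 66.18 °C

T_f ≈ 66.2 °C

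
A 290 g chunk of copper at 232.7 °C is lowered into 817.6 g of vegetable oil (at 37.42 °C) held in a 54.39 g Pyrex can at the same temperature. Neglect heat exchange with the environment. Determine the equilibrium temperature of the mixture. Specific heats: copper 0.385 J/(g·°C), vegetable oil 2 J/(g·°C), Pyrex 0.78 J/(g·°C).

T_f ≈ 49.6 °C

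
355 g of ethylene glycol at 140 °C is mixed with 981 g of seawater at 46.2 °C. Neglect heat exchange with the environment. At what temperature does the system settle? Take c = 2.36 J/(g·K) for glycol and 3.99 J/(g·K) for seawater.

Setting the total heat transfer to zero:
355·2.36·(T − 140) + 981·3.99·(T − 46.2) = 0
837.8(T − 140) + 3914.2(T − 46.2) = 0
4752 T = 298128
T = 298128 / 4752 = 62.7 °C

T_f ≈ 62.7 °C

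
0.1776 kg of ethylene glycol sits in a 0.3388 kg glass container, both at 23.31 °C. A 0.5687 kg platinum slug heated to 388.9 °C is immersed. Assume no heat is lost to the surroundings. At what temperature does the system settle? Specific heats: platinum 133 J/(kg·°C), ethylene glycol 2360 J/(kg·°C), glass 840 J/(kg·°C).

T_f ≈ 58.8 °C

T_f = Σ m_i c_i T_i / Σ m_i c_i:
T_f = (75.64×388.9 + 419.14×23.31 + 284.59×23.31) / (75.64 + 419.14 + 284.59)
    = 45819 / 779.37 ≈ 58.79 °C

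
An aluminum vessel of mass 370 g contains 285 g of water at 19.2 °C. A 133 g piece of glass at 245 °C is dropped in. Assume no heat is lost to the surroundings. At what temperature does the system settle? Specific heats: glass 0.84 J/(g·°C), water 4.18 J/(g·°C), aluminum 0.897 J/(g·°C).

T_f ≈ 34.6 °C

Net heat exchanged in the isolated system is zero:
133*0.84*(T − 245) + 285*4.18*(T − 19.2) + 370*0.897*(T − 19.2) = 0
111.72(T − 245) + 1191.3(T − 19.2) + 331.89(T − 19.2) = 0
1634.9 T = 56617
T ≈ 34.63 °C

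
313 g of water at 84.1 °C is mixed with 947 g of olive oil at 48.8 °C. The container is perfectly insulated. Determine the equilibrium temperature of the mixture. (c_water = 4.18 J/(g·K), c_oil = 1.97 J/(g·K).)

Taking heat into each body as positive, Σ m c ΔT = 0:
313×4.18×(T − 84.1) + 947×1.97×(T − 48.8) = 0
1308.3(T − 84.1) + 1865.6(T − 48.8) = 0
(1308.3 + 1865.6) T = 1308.3×84.1 + 1865.6×48.8
T = 201072 / 3173.9 = 63.4 °C

T_f ≈ 63.4 °C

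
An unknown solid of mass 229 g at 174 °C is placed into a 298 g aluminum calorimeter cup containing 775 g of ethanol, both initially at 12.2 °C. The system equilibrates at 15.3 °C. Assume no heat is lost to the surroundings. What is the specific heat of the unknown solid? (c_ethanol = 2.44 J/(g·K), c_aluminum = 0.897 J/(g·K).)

Taking heat into each body as positive, Σ m c ΔT = 0:
229·c·(15.3 − 174) + 775·2.44·(15.3 − 12.2) + 298·0.897·(15.3 − 12.2) = 0
-36342 c = -6690.7
c = -6690.7/-36342 ≈ 0.1841 J/(g·K)

c ≈ 0.184 J/(g·K)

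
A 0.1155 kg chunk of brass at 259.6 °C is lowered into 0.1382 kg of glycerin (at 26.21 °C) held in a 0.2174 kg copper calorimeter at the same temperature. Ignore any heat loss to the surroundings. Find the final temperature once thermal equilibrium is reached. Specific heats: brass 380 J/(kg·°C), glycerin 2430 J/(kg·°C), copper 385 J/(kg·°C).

T_f ≈ 48.3 °C

Conservation of energy gives ΣQ = 0:
0.1155×380×(T − 259.6) + 0.1382×2430×(T − 26.21) + 0.2174×385×(T − 26.21) = 0
43.89(T − 259.6) + 335.83(T − 26.21) + 83.7(T − 26.21) = 0
463.41 T = 22390
T ≈ 48.31 °C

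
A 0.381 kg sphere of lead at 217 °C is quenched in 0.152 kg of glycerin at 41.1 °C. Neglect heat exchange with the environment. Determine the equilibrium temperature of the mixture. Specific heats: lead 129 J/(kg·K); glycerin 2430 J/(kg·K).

Energy conservation, ΣQ = 0:
0.381×129×(T − 217) + 0.152×2430×(T − 41.1) = 0
49.15(T − 217) + 369.36(T − 41.1) = 0
(49.15 + 369.36) T = 49.15×217 + 369.36×41.1
T ≈ 61.76 °C

T_f ≈ 61.8 °C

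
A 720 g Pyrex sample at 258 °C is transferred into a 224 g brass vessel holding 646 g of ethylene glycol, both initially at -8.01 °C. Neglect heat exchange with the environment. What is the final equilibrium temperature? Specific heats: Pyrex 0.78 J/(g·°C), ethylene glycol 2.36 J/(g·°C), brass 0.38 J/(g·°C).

Conservation of energy gives ΣQ = 0:
720·0.78·(T − 258) + 646·2.36·(T − (-8.01)) + 224·0.38·(T − (-8.01)) = 0
561.6(T − 258) + 1524.6(T − (-8.01)) + 85.12(T − (-8.01)) = 0
(561.6 + 1524.6 + 85.12) T = 561.6·258 + 1524.6·(-8.01) + 85.12·(-8.01)
T = 131999 / 2171.3 = 60.8 °C

T_f ≈ 60.8 °C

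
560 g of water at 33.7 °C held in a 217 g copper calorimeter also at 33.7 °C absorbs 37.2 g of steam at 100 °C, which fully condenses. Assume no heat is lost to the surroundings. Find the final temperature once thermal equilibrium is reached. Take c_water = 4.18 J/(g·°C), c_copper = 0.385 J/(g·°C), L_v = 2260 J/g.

Net heat exchanged in the isolated system is zero:
condense steam: −37.2×2260 = −84072
  condensed water 100 °C→T: 155.5(T − 100)
  original water: 2340.8(T − 33.7)
  copper cup: 217×0.385×(T − 33.7) = 83.55(T − 33.7)
2579.8 T = 84072 + 15550 + 81700 = 181322
T ≈ 70.28 °C, under the boiling point, so the assumption holds.

T_f ≈ 70.3 °C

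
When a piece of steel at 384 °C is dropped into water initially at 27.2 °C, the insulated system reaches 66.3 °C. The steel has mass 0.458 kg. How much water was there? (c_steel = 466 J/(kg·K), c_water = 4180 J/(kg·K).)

m ≈ 0.415 kg

|Q_steel| = |Q_water|:
0.458×466×(384 − 66.3) = m×4180×(66.3 − 27.2)
163438 m = 67806  ⇒  m ≈ 0.4149 kg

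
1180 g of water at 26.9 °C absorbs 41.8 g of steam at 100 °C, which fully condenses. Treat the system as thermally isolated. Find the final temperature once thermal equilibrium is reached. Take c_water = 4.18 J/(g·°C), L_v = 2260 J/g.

T_f ≈ 47.9 °C

Sum of m c ΔT and latent-heat terms is zero:
condense steam: −41.8×2260 = −94468; condensed water 100 °C→T: 174.72(T − 100); water warms: 1180×4.18×(T − 26.9) = 4932.4(T − 26.9)
5107.1 T = 94468 + 17472 + 132682 = 244622
T ≈ 47.90 °C — below 100 °C, confirming all the steam condensed.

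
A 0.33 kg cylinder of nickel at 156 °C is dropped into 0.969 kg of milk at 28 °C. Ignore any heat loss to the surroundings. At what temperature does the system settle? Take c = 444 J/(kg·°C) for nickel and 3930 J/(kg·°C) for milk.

Heat lost by the nickel equals heat gained by the milk:
0.33*444*(156 − T) = 0.969*3930*(T − 28)
146.52(156 − T) = 3808.2(T − 28)
3954.7 T = 129486  ⇒  T ≈ 32.74 °C

T_f ≈ 32.7 °C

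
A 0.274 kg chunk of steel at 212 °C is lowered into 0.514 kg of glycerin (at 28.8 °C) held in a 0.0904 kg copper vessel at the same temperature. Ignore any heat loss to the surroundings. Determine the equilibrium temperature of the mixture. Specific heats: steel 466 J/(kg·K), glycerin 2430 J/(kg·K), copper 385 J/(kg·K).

T_f ≈ 45.4 °C

Taking heat into each body as positive, Σ m c ΔT = 0:
0.274*466*(T − 212) + 0.514*2430*(T − 28.8) + 0.0904*385*(T − 28.8) = 0
127.68(T − 212) + 1249(T − 28.8) + 34.8(T − 28.8) = 0
1411.5 T = 64043
T ≈ 45.37 °C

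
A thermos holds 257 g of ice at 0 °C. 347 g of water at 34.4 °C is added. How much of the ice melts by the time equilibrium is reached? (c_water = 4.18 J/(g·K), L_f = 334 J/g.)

m_melted ≈ 149 g

Cooling the water to 0 °C releases 347·4.18·34.4 = 49896 J.
Melting all 257 g of ice would need 257·334 = 85838 J.
Since 49896 < 85838 J, not all the ice melts; equilibrium is at 0 °C.
Mass melted = 49896/334 ≈ 149.4 g.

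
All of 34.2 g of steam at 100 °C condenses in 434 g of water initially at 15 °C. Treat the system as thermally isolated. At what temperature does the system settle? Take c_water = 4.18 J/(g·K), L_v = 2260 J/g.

Taking heat into each body as positive, Σ m c ΔT = 0:
steam→water at 100 °C releases m L_v = 34.2·2260 = 77292
  condensed water 100 °C→T: 142.96(T − 100)
  original water: 1814.1(T − 15)
1957.1 T = 77292 + 14296 + 27212 = 118799
T ≈ 60.70 °C — below 100 °C, confirming all the steam condensed.

T_f ≈ 60.7 °C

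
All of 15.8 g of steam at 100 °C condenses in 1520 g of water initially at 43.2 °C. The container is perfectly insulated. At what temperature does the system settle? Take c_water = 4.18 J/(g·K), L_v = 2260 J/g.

T_f ≈ 49.3 °C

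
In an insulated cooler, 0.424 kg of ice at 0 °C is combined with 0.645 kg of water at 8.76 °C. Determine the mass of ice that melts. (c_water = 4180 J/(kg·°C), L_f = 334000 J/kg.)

m_melted ≈ 0.0707 kg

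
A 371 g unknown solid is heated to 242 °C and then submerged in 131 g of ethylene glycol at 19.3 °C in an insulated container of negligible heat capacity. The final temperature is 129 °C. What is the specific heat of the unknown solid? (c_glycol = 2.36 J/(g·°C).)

c ≈ 0.809 J/(g·°C)

Heat lost by the unknown solid = heat gained by the glycol:
371·c·(242 − 129) = 131·2.36·(129 − 19.3)
41923 c = 33915  ⇒  c ≈ 0.809 J/(g·°C)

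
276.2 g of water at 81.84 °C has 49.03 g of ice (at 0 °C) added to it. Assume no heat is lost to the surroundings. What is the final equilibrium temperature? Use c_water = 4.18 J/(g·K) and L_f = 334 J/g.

T_f ≈ 57.5 °C

Sum of m c ΔT and latent-heat terms is zero:
fusion: m_ice L_f = 49.03×334 = 16376; warm the meltwater: 204.95 T; water: 1154.5(T − 81.84)
1359.5 T = 94486 − 16376 = 78110
T ≈ 57.46 °C — above 0 °C, consistent with complete melting.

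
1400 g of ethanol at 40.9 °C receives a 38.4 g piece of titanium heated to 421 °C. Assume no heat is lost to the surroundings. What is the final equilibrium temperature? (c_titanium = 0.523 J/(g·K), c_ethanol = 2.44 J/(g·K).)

T_f ≈ 43.1 °C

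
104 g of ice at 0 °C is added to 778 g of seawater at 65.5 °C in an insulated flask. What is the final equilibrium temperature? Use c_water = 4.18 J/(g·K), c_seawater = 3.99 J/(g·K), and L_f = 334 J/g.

Taking heat into each body as positive, Σ m c ΔT = 0:
melt ice: 104·334 = 34736
  meltwater 0→T: 104·4.18·T = 434.72 T
  seawater cools: 778·3.99·(T − 65.5) = 3104.2(T − 65.5)
3538.9 T = 203326 − 34736 = 168590
T ≈ 47.64 °C — above 0 °C, consistent with complete melting.

T_f ≈ 47.6 °C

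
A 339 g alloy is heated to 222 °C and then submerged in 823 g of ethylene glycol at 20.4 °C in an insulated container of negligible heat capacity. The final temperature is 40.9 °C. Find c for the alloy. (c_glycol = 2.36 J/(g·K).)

c ≈ 0.649 J/(g·K)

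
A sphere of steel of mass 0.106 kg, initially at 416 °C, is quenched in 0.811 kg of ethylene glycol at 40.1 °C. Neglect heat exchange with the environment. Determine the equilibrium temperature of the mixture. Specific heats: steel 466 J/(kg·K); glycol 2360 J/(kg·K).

T_f ≈ 49.6 °C

Set heat shed by the hot body equal to heat absorbed by the cold body:
0.106×466×(416 − T) = 0.811×2360×(T − 40.1)
49.4(416 − T) = 1914(T − 40.1)
1963.4 T = 97299  ⇒  T ≈ 49.56 °C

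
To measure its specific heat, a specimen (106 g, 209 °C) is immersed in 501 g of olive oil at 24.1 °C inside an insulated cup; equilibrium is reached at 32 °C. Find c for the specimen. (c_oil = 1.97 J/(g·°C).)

Energy conservation, ΣQ = 0:
106·c·(32 − 209) + 501·1.97·(32 − 24.1) = 0
-18762 c = -7797.1
c = -7797.1/-18762 ≈ 0.4156 J/(g·°C)

c ≈ 0.416 J/(g·°C)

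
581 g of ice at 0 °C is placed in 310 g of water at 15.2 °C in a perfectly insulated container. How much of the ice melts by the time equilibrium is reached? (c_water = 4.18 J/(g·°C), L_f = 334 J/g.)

m_melted ≈ 59 g

Cooling the water to 0 °C releases 310×4.18×15.2 = 19696 J.
To melt every bit of ice: 581×334 = 194054 J.
That's not enough to melt it all — equilibrium is at 0 °C with ice remaining.
m_melt = 19696 / L_f = 58.97 g.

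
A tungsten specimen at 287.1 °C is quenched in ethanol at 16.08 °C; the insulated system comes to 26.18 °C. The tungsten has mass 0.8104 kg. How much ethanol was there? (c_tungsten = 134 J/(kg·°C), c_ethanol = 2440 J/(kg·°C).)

|Q_tungsten| = |Q_ethanol|:
0.8104×134×(287.1 − 26.18) = m×2440×(26.18 − 16.08)
24644 m = 28334  ⇒  m ≈ 1.15 kg

m ≈ 1.15 kg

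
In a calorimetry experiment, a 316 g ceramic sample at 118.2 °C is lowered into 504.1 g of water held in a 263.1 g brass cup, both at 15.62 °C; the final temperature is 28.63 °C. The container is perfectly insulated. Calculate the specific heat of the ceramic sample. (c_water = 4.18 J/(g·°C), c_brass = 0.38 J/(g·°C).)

c ≈ 1.01 J/(g·°C)

Let T be the final temperature. ΣQ_i = 0:
316·c·(28.63 − 118.2) + 504.1·4.18·(28.63 − 15.62) + 263.1·0.38·(28.63 − 15.62) = 0
-28304 c = -28715
c = -28715/-28304 ≈ 1.015 J/(g·°C)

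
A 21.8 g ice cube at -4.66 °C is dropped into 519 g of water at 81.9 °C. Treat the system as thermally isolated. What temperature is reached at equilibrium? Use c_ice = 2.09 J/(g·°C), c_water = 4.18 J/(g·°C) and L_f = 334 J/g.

T_f ≈ 75.3 °C

Conservation of energy gives ΣQ = 0:
ice -4.66→0 °C: 21.8·2.09·4.66 = 212.32
  melt ice: 21.8·334 = 7281.2
  meltwater 0→T: 21.8·4.18·T = 91.12 T
  water: 2169.4(T − 81.9)
2260.5 T = 177675 − 7493.5 = 170182
T ≈ 75.28 °C — above 0 °C, consistent with complete melting.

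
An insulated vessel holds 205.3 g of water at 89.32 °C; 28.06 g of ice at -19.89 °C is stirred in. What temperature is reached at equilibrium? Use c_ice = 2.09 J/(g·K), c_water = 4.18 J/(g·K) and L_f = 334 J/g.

T_f ≈ 67.8 °C

Sum of m c ΔT and latent-heat terms is zero:
ice -19.89→0 °C: 28.06×2.09×19.89 = 1166.5; melt ice: 28.06×334 = 9372; warm the meltwater: 117.29 T; water: 858.15(T − 89.32)
975.44 T = 76650 − 10538 = 66112
T ≈ 67.78 °C — above 0 °C, consistent with complete melting.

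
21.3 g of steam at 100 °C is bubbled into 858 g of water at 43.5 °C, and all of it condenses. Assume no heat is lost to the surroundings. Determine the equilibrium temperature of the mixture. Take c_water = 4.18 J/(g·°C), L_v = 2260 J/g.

Energy conservation, ΣQ = 0:
condense steam: −21.3×2260 = −48138; condensed water 100 °C→T: 89.03(T − 100); original water: 3586.4(T − 43.5)
3675.5 T = 48138 + 8903.4 + 156010 = 213052
T ≈ 57.97 °C (< 100 °C, so full condensation is consistent).

T_f ≈ 58.0 °C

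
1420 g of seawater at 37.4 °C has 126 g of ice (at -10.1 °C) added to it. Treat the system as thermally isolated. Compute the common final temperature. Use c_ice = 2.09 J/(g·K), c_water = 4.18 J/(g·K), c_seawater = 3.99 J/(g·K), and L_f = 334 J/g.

Conservation of energy gives ΣQ = 0:
warm ice to 0 °C: 126×2.09×(0 − (-10.1)) = 2659.7; fusion: m_ice L_f = 126×334 = 42084; warm the meltwater: 526.68 T; seawater: 5665.8(T − 37.4)
6192.5 T = 211901 − 44744 = 167157
T ≈ 26.99 °C. Since T > 0 °C, the all-ice-melts assumption holds.

T_f ≈ 27.0 °C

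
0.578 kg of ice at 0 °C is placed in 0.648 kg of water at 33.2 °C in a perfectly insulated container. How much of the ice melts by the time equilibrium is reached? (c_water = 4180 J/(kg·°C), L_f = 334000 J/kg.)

Cooling the water to 0 °C releases 0.648·4180·33.2 = 89927 J.
Fully melting the ice requires m_ice L_f = 0.578·334000 = 193052 J.
Since 89927 < 193052 J, not all the ice melts; equilibrium is at 0 °C.
m_melt = 89927 / L_f = 0.2692 kg.

m_melted ≈ 0.269 kg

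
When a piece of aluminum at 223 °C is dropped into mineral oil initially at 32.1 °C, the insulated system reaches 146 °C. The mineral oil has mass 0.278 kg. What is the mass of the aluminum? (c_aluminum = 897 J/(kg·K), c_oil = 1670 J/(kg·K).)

m ≈ 0.766 kg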